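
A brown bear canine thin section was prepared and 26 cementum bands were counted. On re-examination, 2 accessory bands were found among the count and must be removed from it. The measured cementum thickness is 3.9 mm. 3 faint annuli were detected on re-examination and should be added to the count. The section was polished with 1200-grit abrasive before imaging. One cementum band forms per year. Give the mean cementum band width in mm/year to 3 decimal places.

Adjusted count: 26 − 2 + 3 = 27 cementum bands.
Extension rate ≈ 3.9 / 27 = 0.144 mm/year.

0.144 mm/year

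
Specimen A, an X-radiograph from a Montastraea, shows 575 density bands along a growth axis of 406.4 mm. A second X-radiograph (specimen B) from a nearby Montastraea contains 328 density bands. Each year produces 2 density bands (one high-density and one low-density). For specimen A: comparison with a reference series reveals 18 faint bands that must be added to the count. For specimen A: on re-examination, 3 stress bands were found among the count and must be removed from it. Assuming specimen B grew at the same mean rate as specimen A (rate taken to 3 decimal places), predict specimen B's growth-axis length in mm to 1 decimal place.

226.0 mm

Specimen A: after corrections the count is 575 − 3 + 18 = 590 density bands.
Specimen A: dividing by 2 density bands per year: 590 / 2 = 295 years.
A: Mean rate = 406.4 mm / 295 years ≈ 1.378 mm/year.
Specimen B: 328 density bands at 2 per year is 328 / 2 = 164 years. Length of B = 1.378 × 164 = 226.0 mm.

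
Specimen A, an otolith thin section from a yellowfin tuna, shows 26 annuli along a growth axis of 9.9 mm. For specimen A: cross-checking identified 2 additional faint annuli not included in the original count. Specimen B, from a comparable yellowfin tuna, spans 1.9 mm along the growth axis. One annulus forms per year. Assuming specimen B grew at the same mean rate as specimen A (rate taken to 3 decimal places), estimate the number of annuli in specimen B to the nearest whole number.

5 annuli

Specimen A: true annulus count = 26 + 2 = 28.
A: 9.9 mm over 28 years gives 9.9 / 28 ≈ 0.354 mm/year.
B spans 1.9 / 0.354 = 5.37 years ≈ 5 annuli.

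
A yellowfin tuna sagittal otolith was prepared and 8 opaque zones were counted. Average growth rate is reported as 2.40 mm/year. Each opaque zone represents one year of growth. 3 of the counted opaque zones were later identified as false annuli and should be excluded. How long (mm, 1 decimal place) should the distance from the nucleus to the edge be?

True opaque zone count = 8 − 3 = 5.
Length ≈ 2.40 × 5 = 12.0 mm.

12.0 mm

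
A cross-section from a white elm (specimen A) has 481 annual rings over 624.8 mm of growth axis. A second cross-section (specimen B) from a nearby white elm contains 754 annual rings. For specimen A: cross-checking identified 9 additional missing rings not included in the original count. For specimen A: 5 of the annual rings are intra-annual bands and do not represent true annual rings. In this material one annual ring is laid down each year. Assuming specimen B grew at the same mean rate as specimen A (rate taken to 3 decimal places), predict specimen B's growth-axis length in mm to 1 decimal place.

Specimen A: after corrections the count is 481 − 5 + 9 = 485 annual rings.
A: 624.8 mm over 485 years gives 624.8 / 485 ≈ 1.288 mm/yr.
B's length ≈ 1.288 × 754 = 971.2 mm.

971.2 mm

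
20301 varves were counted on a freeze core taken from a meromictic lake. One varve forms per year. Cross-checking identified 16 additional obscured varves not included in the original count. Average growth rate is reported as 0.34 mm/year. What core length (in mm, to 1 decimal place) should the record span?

6907.8 mm

Correcting the raw count gives 20301 + 16 = 20317 true varves.
Length ≈ 0.34 × 20317 = 6907.8 mm.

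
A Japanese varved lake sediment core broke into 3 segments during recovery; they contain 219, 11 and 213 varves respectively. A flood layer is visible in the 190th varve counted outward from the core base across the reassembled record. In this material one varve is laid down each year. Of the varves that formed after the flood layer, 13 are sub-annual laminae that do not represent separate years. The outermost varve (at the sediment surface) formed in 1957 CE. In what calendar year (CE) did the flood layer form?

1717 CE

Total varves = 219 + 11 + 213 = 443.
Between varve 190 and the sediment surface there are 443 − 190 = 253 varves.
Excluding 13 false varves: 253 − 13 = 240.
Counting back 240 years from 1957 CE places the flood layer in 1957 − 240 = 1717 CE.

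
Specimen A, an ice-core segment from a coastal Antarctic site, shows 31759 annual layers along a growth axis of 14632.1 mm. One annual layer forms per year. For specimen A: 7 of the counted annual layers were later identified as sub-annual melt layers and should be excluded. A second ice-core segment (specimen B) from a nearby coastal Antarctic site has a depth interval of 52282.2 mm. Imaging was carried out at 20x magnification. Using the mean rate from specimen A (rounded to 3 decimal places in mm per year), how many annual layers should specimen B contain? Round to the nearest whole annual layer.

Specimen A: after corrections the count is 31759 − 7 = 31752 annual layers.
A: Mean rate = 14632.1 mm / 31752 years ≈ 0.461 mm per year.
Specimen B: 52282.2 mm / 0.461 mm per year = 113410.41 years ≈ 113410 annual layers.

113410 annual layers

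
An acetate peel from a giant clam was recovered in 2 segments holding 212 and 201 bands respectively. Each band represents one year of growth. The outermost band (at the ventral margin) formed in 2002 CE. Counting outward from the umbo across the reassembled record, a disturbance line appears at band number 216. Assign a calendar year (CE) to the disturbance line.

1805 CE

Total bands = 212 + 201 = 413.
Between band 216 and the ventral margin there are 413 − 216 = 197 bands.
Counting back 197 years from 2002 CE places the disturbance line in 2002 − 197 = 1805 CE.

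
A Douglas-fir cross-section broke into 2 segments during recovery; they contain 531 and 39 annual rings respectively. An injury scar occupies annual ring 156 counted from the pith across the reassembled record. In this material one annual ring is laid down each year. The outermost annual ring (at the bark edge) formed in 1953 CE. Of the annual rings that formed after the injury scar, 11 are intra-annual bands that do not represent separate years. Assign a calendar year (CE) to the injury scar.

1550 CE

Total annual rings = 531 + 39 = 570.
The injury scar sits at annual ring 156 from the pith, so 570 − 156 = 414 annual rings formed after it.
414 − 11 false = 403 true annual rings after the injury scar.
Counting back 403 years from 1953 CE places the injury scar in 1953 − 403 = 1550 CE.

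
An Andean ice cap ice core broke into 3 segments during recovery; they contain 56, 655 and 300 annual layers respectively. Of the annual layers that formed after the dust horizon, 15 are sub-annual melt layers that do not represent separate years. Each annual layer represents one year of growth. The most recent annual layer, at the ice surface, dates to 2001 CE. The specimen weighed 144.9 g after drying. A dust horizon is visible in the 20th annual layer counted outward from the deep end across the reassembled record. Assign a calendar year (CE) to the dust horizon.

Total annual layers = 56 + 655 + 300 = 1011.
Between annual layer 20 and the ice surface there are 1011 − 20 = 991 annual layers.
991 − 15 false = 976 true annual layers after the dust horizon.
The annual layer at the ice surface is 2001 CE, so the dust horizon dates to 2001 − 976 = 1025 CE.

1025 CE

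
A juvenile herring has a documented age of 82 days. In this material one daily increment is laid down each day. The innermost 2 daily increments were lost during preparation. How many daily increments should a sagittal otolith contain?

80 daily increments

At one daily increment per day, 82 days correspond to 82 daily increments.
82 − 2 missed = 80 daily increments expected in the prepared section.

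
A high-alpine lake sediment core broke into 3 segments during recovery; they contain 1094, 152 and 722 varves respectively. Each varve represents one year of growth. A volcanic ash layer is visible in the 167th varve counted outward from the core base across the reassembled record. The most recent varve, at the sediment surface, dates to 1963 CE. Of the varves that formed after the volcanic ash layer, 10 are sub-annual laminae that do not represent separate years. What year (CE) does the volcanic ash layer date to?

Total varves = 1094 + 152 + 722 = 1968.
The volcanic ash layer sits at varve 167 from the core base, so 1968 − 167 = 1801 varves formed after it.
Excluding 10 false varves: 1801 − 10 = 1791.
1963 − 1791 = 172 CE.

172 CE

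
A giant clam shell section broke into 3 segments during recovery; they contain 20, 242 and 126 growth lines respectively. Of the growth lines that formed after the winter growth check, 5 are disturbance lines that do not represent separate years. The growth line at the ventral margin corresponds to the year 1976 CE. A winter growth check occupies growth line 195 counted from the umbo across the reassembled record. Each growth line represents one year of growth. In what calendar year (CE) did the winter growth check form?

1788 CE

Total growth lines = 20 + 242 + 126 = 388.
The winter growth check sits at growth line 195 from the umbo, so 388 − 195 = 193 growth lines formed after it.
Removing the 5 false growth lines leaves 193 − 5 = 188 true growth lines beyond the winter growth check.
1976 − 188 = 1788 CE.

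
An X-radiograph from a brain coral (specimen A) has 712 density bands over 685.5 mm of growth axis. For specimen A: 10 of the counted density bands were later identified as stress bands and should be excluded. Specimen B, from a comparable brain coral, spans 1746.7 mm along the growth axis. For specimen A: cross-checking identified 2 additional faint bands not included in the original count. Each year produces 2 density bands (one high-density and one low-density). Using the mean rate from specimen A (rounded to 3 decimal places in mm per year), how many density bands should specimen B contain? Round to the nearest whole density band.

1794 density bands

Specimen A: true density band count = 712 − 10 + 2 = 704.
Specimen A: dividing by 2 density bands per year: 704 / 2 = 352 years.
A: Mean rate = 685.5 mm / 352 years ≈ 1.947 mm/year.
For B, 1746.7 / 1.947 = 897.12 years; at 2 density bands per year that is 897.12 × 2 ≈ 1794 density bands.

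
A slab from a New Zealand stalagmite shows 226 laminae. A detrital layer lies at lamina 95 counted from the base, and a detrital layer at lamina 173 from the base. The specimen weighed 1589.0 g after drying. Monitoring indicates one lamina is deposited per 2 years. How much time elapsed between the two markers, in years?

156 yr

Separation: 173 − 95 = 78 laminae.
78 laminae at 2 years each span 78 × 2 = 156 years.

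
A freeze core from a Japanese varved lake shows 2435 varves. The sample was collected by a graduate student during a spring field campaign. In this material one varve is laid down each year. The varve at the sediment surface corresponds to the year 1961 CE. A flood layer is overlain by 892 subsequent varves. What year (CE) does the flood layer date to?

892 varves formed after the flood layer.
1961 − 892 = 1069 CE.

1069 CE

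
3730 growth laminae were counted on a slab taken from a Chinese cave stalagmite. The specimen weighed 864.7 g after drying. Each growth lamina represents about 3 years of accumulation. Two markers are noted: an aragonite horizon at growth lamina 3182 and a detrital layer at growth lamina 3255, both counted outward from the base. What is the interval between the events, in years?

219 years

The two markers are separated by 3255 − 3182 = 73 growth laminae.
Multiplying by 3 years per growth lamina: 73 × 3 = 219 years.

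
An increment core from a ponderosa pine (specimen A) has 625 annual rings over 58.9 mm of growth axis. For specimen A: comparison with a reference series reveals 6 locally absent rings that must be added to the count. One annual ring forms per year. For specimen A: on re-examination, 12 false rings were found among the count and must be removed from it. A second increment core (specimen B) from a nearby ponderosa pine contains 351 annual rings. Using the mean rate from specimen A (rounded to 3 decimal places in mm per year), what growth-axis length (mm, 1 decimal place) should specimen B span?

Specimen A: correcting the raw count gives 625 − 12 + 6 = 619 true annual rings.
A: 58.9 mm over 619 years gives 58.9 / 619 ≈ 0.095 mm per year.
Length of B = 0.095 × 351 = 33.3 mm.

33.3 mm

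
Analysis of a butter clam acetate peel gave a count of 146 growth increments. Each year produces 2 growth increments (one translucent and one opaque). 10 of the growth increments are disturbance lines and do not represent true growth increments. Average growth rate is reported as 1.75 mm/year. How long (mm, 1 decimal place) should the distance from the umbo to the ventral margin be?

119.0 mm

True growth increment count = 146 − 10 = 136.
136 growth increments at 2 per year is 136 / 2 = 68 years.
68 years at 1.75 mm/year gives 1.75 × 68 = 119.0 mm.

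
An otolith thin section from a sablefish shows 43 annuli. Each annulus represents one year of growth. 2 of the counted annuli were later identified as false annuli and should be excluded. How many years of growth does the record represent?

41 years

Adjusted count: 43 − 2 = 41 annuli.
With a one-to-one annulus periodicity this is 41 years.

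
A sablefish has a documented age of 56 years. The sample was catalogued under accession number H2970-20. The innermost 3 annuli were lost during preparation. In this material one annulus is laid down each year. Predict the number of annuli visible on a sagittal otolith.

One annulus per year gives 56 annuli over 56 years.
Subtracting the 3 annuli not captured gives 56 − 3 = 53 annuli in the record.

53 annuli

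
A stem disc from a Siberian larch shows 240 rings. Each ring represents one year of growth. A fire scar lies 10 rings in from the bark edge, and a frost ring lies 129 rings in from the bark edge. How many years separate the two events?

129 − 10 = 119 rings lie between the two events.
At one ring per year, 119 years elapsed between them.

119 years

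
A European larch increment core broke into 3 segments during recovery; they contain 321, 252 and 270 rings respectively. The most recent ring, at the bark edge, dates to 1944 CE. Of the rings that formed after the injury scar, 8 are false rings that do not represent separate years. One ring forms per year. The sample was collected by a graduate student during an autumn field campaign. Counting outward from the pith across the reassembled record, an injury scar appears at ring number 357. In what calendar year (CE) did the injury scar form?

1466 CE

Total rings = 321 + 252 + 270 = 843.
843 − 357 = 486 rings lie beyond the injury scar toward the bark edge.
Excluding 8 false rings: 486 − 8 = 478.
Counting back 478 years from 1944 CE places the injury scar in 1944 − 478 = 1466 CE.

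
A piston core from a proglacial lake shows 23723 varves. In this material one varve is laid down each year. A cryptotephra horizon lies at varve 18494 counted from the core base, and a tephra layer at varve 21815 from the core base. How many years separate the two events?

3321 yr

21815 − 18494 = 3321 varves lie between the two events.
One varve per year makes the interval 3321 years.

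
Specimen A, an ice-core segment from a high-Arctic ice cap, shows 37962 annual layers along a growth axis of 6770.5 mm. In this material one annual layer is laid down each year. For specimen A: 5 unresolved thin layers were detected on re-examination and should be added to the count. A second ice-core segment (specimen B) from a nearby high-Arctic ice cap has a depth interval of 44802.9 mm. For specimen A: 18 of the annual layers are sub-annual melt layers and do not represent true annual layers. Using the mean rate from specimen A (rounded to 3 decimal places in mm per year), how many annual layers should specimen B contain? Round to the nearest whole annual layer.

Specimen A: adjusted count: 37962 − 18 + 5 = 37949 annual layers.
A: Extension rate ≈ 6770.5 / 37949 = 0.178 mm/yr.
B spans 44802.9 / 0.178 = 251701.69 years ≈ 251702 annual layers.

251702 annual layers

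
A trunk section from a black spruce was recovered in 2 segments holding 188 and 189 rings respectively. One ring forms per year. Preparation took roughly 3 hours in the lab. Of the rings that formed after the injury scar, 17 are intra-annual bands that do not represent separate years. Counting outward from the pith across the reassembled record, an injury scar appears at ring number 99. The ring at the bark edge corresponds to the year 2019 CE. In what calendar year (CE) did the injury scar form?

Total rings = 188 + 189 = 377.
Between ring 99 and the bark edge there are 377 − 99 = 278 rings.
Removing the 17 false rings leaves 278 − 17 = 261 true rings beyond the injury scar.
The ring at the bark edge is 2019 CE, so the injury scar dates to 2019 − 261 = 1758 CE.

1758 CE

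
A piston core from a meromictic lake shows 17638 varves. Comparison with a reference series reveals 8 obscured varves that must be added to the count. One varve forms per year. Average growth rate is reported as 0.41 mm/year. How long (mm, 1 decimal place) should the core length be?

True varve count = 17638 + 8 = 17646.
Predicted length = 0.41 mm/year × 17646 years = 7234.9 mm.

7234.9 mm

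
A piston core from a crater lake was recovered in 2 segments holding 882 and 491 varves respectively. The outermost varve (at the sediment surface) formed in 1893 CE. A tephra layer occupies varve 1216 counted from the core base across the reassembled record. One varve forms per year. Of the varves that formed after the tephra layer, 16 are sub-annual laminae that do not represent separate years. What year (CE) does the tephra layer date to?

Total varves = 882 + 491 = 1373.
Between varve 1216 and the sediment surface there are 1373 − 1216 = 157 varves.
Excluding 16 false varves: 157 − 16 = 141.
The varve at the sediment surface is 1893 CE, so the tephra layer dates to 1893 − 141 = 1752 CE.

1752 CE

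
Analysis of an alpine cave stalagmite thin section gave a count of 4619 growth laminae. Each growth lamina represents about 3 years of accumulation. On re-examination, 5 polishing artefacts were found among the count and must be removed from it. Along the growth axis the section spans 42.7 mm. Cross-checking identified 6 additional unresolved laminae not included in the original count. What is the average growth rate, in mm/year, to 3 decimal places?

Adjusted count: 4619 − 5 + 6 = 4620 growth laminae.
4620 growth laminae at 3 years each span 4620 × 3 = 13860 years.
Mean rate = 42.7 mm / 13860 years ≈ 0.003 mm/year.

0.003 mm/year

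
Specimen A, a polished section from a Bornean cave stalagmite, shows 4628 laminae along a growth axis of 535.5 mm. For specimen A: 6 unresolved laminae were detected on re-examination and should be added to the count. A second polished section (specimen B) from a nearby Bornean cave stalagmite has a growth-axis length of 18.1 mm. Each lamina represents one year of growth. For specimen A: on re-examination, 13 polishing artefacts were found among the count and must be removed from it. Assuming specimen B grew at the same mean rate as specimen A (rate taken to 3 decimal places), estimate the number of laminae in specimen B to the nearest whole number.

156 laminae

Specimen A: after corrections the count is 4628 − 13 + 6 = 4621 laminae.
A: 535.5 mm over 4621 years gives 535.5 / 4621 ≈ 0.116 mm per year.
For B, 18.1 / 0.116 = 156.03 years ≈ 156 laminae.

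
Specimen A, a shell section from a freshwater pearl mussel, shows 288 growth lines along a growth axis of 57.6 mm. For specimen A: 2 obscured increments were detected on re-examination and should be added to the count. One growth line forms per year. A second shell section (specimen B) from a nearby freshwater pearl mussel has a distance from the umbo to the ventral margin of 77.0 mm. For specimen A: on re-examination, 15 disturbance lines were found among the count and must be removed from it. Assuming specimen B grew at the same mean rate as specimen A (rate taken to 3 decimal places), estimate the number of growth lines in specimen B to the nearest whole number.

368 growth lines

Specimen A: after corrections the count is 288 − 15 + 2 = 275 growth lines.
A: Mean rate = 57.6 mm / 275 years ≈ 0.209 mm/year.
For B, 77.0 / 0.209 = 368.42 years ≈ 368 growth lines.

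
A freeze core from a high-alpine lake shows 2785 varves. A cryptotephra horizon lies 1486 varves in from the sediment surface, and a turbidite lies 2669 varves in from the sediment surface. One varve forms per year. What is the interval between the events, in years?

2669 − 1486 = 1183 varves lie between the two events.
One varve per year makes the interval 1183 years.

1183 yr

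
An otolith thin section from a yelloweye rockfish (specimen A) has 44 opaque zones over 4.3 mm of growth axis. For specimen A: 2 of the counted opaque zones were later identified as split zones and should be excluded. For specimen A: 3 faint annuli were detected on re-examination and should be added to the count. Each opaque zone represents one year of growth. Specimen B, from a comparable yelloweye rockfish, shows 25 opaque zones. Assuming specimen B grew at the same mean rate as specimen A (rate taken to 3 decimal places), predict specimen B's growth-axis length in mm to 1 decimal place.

Specimen A: true opaque zone count = 44 − 2 + 3 = 45.
A: 4.3 mm over 45 years gives 4.3 / 45 ≈ 0.096 mm/year.
B's length ≈ 0.096 × 25 = 2.4 mm.

2.4 mm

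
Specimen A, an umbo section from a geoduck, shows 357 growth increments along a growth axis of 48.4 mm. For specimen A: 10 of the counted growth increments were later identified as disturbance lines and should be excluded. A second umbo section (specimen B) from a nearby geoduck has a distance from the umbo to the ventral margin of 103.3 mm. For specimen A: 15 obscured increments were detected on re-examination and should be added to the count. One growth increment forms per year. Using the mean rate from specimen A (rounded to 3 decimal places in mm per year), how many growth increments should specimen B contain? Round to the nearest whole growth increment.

Specimen A: correcting the raw count gives 357 − 10 + 15 = 362 true growth increments.
A: Extension rate ≈ 48.4 / 362 = 0.134 mm/year.
B spans 103.3 / 0.134 = 770.90 years ≈ 771 growth increments.

771 growth increments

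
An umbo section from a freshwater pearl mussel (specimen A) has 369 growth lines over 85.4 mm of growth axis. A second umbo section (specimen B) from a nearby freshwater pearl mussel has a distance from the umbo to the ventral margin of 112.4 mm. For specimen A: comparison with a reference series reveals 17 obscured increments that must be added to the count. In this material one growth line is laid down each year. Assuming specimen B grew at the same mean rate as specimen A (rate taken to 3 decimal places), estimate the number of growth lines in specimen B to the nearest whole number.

Specimen A: after corrections the count is 369 + 17 = 386 growth lines.
A: Mean rate = 85.4 mm / 386 years ≈ 0.221 mm per year.
Specimen B: 112.4 mm / 0.221 mm per year = 508.60 years ≈ 509 growth lines.

509 growth lines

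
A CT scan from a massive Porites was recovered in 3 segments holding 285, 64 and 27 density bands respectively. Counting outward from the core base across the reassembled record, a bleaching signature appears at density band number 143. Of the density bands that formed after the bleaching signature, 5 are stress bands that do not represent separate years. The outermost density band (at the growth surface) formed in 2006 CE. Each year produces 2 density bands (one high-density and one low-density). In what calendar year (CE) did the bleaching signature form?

Total density bands = 285 + 64 + 27 = 376.
376 − 143 = 233 density bands lie beyond the bleaching signature toward the growth surface.
Removing the 5 false density bands leaves 233 − 5 = 228 true density bands beyond the bleaching signature.
228 density bands at 2 per year is 228 / 2 = 114 years.
The density band at the growth surface is 2006 CE, so the bleaching signature dates to 2006 − 114 = 1892 CE.

1892 CE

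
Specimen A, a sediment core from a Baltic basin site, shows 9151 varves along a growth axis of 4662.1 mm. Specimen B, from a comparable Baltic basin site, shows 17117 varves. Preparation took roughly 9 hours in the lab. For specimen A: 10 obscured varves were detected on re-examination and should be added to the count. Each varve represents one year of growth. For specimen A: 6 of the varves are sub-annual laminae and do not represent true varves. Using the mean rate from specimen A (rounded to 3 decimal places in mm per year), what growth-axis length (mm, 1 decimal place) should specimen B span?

Specimen A: correcting the raw count gives 9151 − 6 + 10 = 9155 true varves.
A: 4662.1 mm over 9155 years gives 4662.1 / 9155 ≈ 0.509 mm per year.
For B, 0.509 mm/year × 17117 years = 8712.6 mm.

8712.6 mm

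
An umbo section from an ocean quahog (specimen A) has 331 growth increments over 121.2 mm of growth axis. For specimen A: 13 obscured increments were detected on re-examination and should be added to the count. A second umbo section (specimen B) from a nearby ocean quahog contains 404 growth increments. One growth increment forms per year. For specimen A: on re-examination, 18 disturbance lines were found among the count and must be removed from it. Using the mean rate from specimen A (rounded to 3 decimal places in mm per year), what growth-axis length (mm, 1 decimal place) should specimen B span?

150.3 mm

Specimen A: adjusted count: 331 − 18 + 13 = 326 growth increments.
A: 121.2 mm over 326 years gives 121.2 / 326 ≈ 0.372 mm per year.
Length of B = 0.372 × 404 = 150.3 mm.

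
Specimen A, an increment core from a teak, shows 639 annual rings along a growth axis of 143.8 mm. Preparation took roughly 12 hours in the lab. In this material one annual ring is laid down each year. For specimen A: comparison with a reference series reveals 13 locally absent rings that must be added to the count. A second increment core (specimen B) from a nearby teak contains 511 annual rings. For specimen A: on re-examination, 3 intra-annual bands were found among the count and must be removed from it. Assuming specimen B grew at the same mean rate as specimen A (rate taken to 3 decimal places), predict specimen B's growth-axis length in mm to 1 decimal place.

Specimen A: adjusted count: 639 − 3 + 13 = 649 annual rings.
A: Mean rate = 143.8 mm / 649 years ≈ 0.222 mm/yr.
For B, 0.222 mm/year × 511 years = 113.4 mm.

113.4 mm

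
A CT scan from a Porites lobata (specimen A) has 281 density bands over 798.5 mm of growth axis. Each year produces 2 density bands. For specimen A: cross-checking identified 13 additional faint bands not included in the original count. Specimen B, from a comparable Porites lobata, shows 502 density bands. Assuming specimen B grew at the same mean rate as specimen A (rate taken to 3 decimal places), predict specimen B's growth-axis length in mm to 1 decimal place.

1363.4 mm

Specimen A: correcting the raw count gives 281 + 13 = 294 true density bands.
Specimen A: dividing by 2 density bands per year: 294 / 2 = 147 years.
A: Extension rate ≈ 798.5 / 147 = 5.432 mm per year.
Specimen B: dividing by 2 density bands per year: 502 / 2 = 251 years. For B, 5.432 mm/year × 251 years = 1363.4 mm.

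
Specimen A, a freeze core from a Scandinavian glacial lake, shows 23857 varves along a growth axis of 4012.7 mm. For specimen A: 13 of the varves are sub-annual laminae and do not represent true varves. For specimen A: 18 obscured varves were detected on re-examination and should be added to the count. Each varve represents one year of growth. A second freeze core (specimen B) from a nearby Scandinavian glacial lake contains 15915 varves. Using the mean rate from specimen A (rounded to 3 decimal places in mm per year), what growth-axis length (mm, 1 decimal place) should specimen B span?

2673.7 mm

Specimen A: adjusted count: 23857 − 13 + 18 = 23862 varves.
A: 4012.7 mm over 23862 years gives 4012.7 / 23862 ≈ 0.168 mm/yr.
B's length ≈ 0.168 × 15915 = 2673.7 mm.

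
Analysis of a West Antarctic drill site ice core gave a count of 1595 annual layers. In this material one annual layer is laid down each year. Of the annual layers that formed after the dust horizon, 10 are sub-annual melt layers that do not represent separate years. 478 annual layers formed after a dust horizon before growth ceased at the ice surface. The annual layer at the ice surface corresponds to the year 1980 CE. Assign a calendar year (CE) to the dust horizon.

There are 478 annual layers younger than the dust horizon.
Removing the 10 false annual layers leaves 478 − 10 = 468 true annual layers beyond the dust horizon.
1980 − 468 = 1512 CE.

1512 CE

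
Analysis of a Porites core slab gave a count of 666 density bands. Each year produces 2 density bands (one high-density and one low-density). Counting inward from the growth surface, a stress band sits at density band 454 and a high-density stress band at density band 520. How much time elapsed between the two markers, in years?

520 − 454 = 66 density bands lie between the two events.
66 density bands at 2 per year is 66 / 2 = 33 years.

33 years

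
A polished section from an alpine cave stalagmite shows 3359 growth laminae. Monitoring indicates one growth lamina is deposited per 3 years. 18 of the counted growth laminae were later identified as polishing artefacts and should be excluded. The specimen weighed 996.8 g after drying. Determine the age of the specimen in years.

After corrections the count is 3359 − 18 = 3341 growth laminae.
3341 growth laminae at 3 years each span 3341 × 3 = 10023 years.

10023 years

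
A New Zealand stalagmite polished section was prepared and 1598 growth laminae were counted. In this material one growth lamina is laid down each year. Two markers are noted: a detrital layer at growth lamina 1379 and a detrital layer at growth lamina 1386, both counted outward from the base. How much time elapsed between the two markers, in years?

7 yr

The two markers are separated by 1386 − 1379 = 7 growth laminae.
One growth lamina per year makes the interval 7 years.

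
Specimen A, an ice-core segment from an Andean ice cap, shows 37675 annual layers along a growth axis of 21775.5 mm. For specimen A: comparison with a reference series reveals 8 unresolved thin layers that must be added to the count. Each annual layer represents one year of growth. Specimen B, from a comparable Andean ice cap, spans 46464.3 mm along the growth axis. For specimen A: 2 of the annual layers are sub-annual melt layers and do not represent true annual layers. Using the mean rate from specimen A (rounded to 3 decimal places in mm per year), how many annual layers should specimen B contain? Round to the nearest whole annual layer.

80388 annual layers

Specimen A: true annual layer count = 37675 − 2 + 8 = 37681.
A: 21775.5 mm over 37681 years gives 21775.5 / 37681 ≈ 0.578 mm/year.
Specimen B: 46464.3 mm / 0.578 mm per year = 80388.06 years ≈ 80388 annual layers.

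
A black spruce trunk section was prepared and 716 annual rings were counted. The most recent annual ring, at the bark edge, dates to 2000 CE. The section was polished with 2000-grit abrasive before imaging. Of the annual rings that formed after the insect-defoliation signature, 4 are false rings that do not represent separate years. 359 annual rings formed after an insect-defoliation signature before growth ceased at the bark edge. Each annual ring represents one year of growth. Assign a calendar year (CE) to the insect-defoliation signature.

1645 CE

359 annual rings formed after the insect-defoliation signature.
Excluding 4 false annual rings: 359 − 4 = 355.
The annual ring at the bark edge is 2000 CE, so the insect-defoliation signature dates to 2000 − 355 = 1645 CE.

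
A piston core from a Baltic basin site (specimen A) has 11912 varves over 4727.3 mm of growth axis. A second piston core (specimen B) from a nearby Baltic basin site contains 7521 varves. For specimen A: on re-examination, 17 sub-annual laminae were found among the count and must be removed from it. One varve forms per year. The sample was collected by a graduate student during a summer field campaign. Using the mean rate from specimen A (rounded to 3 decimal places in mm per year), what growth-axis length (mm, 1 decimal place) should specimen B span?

Specimen A: true varve count = 11912 − 17 = 11895.
A: Extension rate ≈ 4727.3 / 11895 = 0.397 mm per year.
For B, 0.397 mm/year × 7521 years = 2985.8 mm.

2985.8 mm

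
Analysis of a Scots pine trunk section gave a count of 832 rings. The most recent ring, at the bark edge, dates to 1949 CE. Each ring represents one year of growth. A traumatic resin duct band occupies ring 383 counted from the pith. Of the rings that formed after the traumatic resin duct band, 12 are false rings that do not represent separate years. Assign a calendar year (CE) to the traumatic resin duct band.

832 − 383 = 449 rings lie beyond the traumatic resin duct band toward the bark edge.
449 − 12 false = 437 true rings after the traumatic resin duct band.
The ring at the bark edge is 1949 CE, so the traumatic resin duct band dates to 1949 − 437 = 1512 CE.

1512 CE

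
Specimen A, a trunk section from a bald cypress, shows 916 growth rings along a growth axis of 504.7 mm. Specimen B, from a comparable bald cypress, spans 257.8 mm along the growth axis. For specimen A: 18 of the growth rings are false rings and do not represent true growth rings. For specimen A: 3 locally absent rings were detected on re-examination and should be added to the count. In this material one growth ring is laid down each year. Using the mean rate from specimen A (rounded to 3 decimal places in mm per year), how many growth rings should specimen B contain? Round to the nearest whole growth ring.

Specimen A: correcting the raw count gives 916 − 18 + 3 = 901 true growth rings.
A: 504.7 mm over 901 years gives 504.7 / 901 ≈ 0.560 mm per year.
For B, 257.8 / 0.560 = 460.36 years ≈ 460 growth rings.

460 growth rings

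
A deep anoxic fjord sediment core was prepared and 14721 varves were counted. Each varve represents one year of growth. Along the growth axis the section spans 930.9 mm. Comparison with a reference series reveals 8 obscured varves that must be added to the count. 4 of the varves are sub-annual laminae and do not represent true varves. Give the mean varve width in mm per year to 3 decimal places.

0.063 mm per year

Adjusted count: 14721 − 4 + 8 = 14725 varves.
Mean rate = 930.9 mm / 14725 years ≈ 0.063 mm per year.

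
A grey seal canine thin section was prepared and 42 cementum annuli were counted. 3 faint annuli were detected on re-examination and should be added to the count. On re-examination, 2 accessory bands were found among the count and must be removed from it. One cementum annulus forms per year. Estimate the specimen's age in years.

43 years

Correcting the raw count gives 42 − 2 + 3 = 43 true cementum annuli.
With a one-to-one cementum annulus periodicity this is 43 years.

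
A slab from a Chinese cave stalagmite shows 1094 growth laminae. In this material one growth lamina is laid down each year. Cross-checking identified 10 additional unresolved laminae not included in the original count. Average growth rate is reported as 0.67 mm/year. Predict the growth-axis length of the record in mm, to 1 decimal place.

After corrections the count is 1094 + 10 = 1104 growth laminae.
Length ≈ 0.67 × 1104 = 739.7 mm.

739.7 mm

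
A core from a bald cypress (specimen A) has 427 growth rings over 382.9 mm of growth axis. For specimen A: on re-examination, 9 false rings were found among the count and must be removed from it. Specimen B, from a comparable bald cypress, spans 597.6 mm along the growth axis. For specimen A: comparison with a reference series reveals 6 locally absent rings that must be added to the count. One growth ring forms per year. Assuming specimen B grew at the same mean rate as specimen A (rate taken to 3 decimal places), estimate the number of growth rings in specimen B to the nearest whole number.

662 growth rings

Specimen A: correcting the raw count gives 427 − 9 + 6 = 424 true growth rings.
A: Extension rate ≈ 382.9 / 424 = 0.903 mm/yr.
B spans 597.6 / 0.903 = 661.79 years ≈ 662 growth rings.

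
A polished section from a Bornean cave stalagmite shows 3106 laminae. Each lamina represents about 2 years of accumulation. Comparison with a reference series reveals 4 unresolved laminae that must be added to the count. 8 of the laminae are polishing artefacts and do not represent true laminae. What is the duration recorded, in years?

Correcting the raw count gives 3106 − 8 + 4 = 3102 true laminae.
At 2 years per lamina, 3102 × 2 = 6204 years.

6204 years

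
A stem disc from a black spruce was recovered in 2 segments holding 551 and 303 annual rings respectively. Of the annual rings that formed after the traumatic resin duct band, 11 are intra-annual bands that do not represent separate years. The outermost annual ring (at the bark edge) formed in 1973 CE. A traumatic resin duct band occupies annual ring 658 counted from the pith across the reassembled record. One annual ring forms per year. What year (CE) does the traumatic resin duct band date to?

1788 CE

Total annual rings = 551 + 303 = 854.
854 − 658 = 196 annual rings lie beyond the traumatic resin duct band toward the bark edge.
Removing the 11 false annual rings leaves 196 − 11 = 185 true annual rings beyond the traumatic resin duct band.
Counting back 185 years from 1973 CE places the traumatic resin duct band in 1973 − 185 = 1788 CE.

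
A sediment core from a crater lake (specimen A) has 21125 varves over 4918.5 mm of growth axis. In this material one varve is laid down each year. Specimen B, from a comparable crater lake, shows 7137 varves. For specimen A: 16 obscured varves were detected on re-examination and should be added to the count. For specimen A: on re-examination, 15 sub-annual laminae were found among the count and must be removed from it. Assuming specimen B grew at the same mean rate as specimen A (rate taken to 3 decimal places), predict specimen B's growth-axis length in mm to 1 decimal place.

Specimen A: correcting the raw count gives 21125 − 15 + 16 = 21126 true varves.
A: Mean rate = 4918.5 mm / 21126 years ≈ 0.233 mm/year.
B's length ≈ 0.233 × 7137 = 1662.9 mm.

1662.9 mm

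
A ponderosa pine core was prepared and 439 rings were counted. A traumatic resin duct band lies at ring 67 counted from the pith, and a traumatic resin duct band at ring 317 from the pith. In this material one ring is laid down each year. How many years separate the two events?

250 yr

Separation: 317 − 67 = 250 rings.
One ring per year makes the interval 250 years.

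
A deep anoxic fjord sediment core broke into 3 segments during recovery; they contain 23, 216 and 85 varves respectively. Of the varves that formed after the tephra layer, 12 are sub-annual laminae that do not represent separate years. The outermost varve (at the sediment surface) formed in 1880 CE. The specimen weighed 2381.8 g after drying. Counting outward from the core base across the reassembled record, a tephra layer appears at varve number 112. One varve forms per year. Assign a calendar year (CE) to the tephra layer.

1680 CE

Total varves = 23 + 216 + 85 = 324.
324 − 112 = 212 varves lie beyond the tephra layer toward the sediment surface.
Removing the 12 false varves leaves 212 − 12 = 200 true varves beyond the tephra layer.
Counting back 200 years from 1880 CE places the tephra layer in 1880 − 200 = 1680 CE.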